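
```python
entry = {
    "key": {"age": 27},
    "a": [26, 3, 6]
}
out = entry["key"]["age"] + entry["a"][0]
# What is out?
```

Answer: 53

Derivation:
Trace (tracking out):
entry = {'key': {'age': 27}, 'a': [26, 3, 6]}  # -> entry = {'key': {'age': 27}, 'a': [26, 3, 6]}
out = entry['key']['age'] + entry['a'][0]  # -> out = 53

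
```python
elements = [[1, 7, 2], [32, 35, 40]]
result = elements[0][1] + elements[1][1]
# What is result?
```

Trace (tracking result):
elements = [[1, 7, 2], [32, 35, 40]]  # -> elements = [[1, 7, 2], [32, 35, 40]]
result = elements[0][1] + elements[1][1]  # -> result = 42

Answer: 42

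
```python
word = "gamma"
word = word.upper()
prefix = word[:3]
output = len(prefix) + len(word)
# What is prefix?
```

Answer: 'GAM'

Derivation:
Trace (tracking prefix):
word = 'gamma'  # -> word = 'gamma'
word = word.upper()  # -> word = 'GAMMA'
prefix = word[:3]  # -> prefix = 'GAM'
output = len(prefix) + len(word)  # -> output = 8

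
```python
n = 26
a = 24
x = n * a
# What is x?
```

Trace (tracking x):
n = 26  # -> n = 26
a = 24  # -> a = 24
x = n * a  # -> x = 624

Answer: 624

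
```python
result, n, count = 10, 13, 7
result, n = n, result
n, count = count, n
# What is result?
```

Answer: 13

Derivation:
Trace (tracking result):
result, n, count = (10, 13, 7)  # -> result = 10, n = 13, count = 7
result, n = (n, result)  # -> result = 13, n = 10
n, count = (count, n)  # -> n = 7, count = 10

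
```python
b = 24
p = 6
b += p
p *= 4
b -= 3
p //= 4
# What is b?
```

Answer: 27

Derivation:
Trace (tracking b):
b = 24  # -> b = 24
p = 6  # -> p = 6
b += p  # -> b = 30
p *= 4  # -> p = 24
b -= 3  # -> b = 27
p //= 4  # -> p = 6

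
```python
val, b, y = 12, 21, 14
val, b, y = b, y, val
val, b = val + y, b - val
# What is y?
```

Answer: 12

Derivation:
Trace (tracking y):
val, b, y = (12, 21, 14)  # -> val = 12, b = 21, y = 14
val, b, y = (b, y, val)  # -> val = 21, b = 14, y = 12
val, b = (val + y, b - val)  # -> val = 33, b = -7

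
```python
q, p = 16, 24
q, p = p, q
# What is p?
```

Trace (tracking p):
q, p = (16, 24)  # -> q = 16, p = 24
q, p = (p, q)  # -> q = 24, p = 16

Answer: 16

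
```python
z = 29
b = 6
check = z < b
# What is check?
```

Trace (tracking check):
z = 29  # -> z = 29
b = 6  # -> b = 6
check = z < b  # -> check = False

Answer: False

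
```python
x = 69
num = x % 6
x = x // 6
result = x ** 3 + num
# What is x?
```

Trace (tracking x):
x = 69  # -> x = 69
num = x % 6  # -> num = 3
x = x // 6  # -> x = 11
result = x ** 3 + num  # -> result = 1334

Answer: 11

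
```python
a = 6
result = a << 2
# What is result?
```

Trace (tracking result):
a = 6  # -> a = 6
result = a << 2  # -> result = 24

Answer: 24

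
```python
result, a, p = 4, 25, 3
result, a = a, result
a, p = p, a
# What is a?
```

Answer: 3

Derivation:
Trace (tracking a):
result, a, p = (4, 25, 3)  # -> result = 4, a = 25, p = 3
result, a = (a, result)  # -> result = 25, a = 4
a, p = (p, a)  # -> a = 3, p = 4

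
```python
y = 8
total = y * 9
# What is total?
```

Trace (tracking total):
y = 8  # -> y = 8
total = y * 9  # -> total = 72

Answer: 72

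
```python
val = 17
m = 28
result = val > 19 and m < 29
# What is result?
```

Trace (tracking result):
val = 17  # -> val = 17
m = 28  # -> m = 28
result = val > 19 and m < 29  # -> result = False

Answer: False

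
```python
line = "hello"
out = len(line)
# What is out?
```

Trace (tracking out):
line = 'hello'  # -> line = 'hello'
out = len(line)  # -> out = 5

Answer: 5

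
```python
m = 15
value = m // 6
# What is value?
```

Trace (tracking value):
m = 15  # -> m = 15
value = m // 6  # -> value = 2

Answer: 2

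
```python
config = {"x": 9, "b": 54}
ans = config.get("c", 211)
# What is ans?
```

Trace (tracking ans):
config = {'x': 9, 'b': 54}  # -> config = {'x': 9, 'b': 54}
ans = config.get('c', 211)  # -> ans = 211

Answer: 211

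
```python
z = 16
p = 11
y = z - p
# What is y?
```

Answer: 5

Derivation:
Trace (tracking y):
z = 16  # -> z = 16
p = 11  # -> p = 11
y = z - p  # -> y = 5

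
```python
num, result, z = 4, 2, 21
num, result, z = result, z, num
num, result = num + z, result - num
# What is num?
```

Trace (tracking num):
num, result, z = (4, 2, 21)  # -> num = 4, result = 2, z = 21
num, result, z = (result, z, num)  # -> num = 2, result = 21, z = 4
num, result = (num + z, result - num)  # -> num = 6, result = 19

Answer: 6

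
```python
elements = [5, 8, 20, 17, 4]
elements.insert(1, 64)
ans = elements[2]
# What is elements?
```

Trace (tracking elements):
elements = [5, 8, 20, 17, 4]  # -> elements = [5, 8, 20, 17, 4]
elements.insert(1, 64)  # -> elements = [5, 64, 8, 20, 17, 4]
ans = elements[2]  # -> ans = 8

Answer: [5, 64, 8, 20, 17, 4]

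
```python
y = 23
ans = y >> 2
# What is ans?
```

Trace (tracking ans):
y = 23  # -> y = 23
ans = y >> 2  # -> ans = 5

Answer: 5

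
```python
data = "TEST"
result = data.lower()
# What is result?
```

Trace (tracking result):
data = 'TEST'  # -> data = 'TEST'
result = data.lower()  # -> result = 'test'

Answer: 'test'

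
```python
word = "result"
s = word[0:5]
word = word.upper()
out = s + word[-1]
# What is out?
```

Answer: 'resulT'

Derivation:
Trace (tracking out):
word = 'result'  # -> word = 'result'
s = word[0:5]  # -> s = 'resul'
word = word.upper()  # -> word = 'RESULT'
out = s + word[-1]  # -> out = 'resulT'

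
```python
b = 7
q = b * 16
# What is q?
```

Answer: 112

Derivation:
Trace (tracking q):
b = 7  # -> b = 7
q = b * 16  # -> q = 112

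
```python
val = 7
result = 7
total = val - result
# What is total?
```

Trace (tracking total):
val = 7  # -> val = 7
result = 7  # -> result = 7
total = val - result  # -> total = 0

Answer: 0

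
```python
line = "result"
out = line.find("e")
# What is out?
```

Answer: 1

Derivation:
Trace (tracking out):
line = 'result'  # -> line = 'result'
out = line.find('e')  # -> out = 1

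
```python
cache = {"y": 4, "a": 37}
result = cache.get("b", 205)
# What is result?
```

Answer: 205

Derivation:
Trace (tracking result):
cache = {'y': 4, 'a': 37}  # -> cache = {'y': 4, 'a': 37}
result = cache.get('b', 205)  # -> result = 205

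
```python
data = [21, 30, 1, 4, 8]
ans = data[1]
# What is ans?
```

Answer: 30

Derivation:
Trace (tracking ans):
data = [21, 30, 1, 4, 8]  # -> data = [21, 30, 1, 4, 8]
ans = data[1]  # -> ans = 30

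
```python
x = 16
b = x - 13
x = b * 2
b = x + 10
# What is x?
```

Answer: 6

Derivation:
Trace (tracking x):
x = 16  # -> x = 16
b = x - 13  # -> b = 3
x = b * 2  # -> x = 6
b = x + 10  # -> b = 16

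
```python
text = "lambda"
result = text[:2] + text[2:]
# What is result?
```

Trace (tracking result):
text = 'lambda'  # -> text = 'lambda'
result = text[:2] + text[2:]  # -> result = 'lambda'

Answer: 'lambda'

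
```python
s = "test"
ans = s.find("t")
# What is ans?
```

Trace (tracking ans):
s = 'test'  # -> s = 'test'
ans = s.find('t')  # -> ans = 0

Answer: 0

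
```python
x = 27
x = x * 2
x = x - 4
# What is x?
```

Answer: 50

Derivation:
Trace (tracking x):
x = 27  # -> x = 27
x = x * 2  # -> x = 54
x = x - 4  # -> x = 50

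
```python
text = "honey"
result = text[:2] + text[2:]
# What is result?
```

Trace (tracking result):
text = 'honey'  # -> text = 'honey'
result = text[:2] + text[2:]  # -> result = 'honey'

Answer: 'honey'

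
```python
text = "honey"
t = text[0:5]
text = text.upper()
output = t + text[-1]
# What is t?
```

Trace (tracking t):
text = 'honey'  # -> text = 'honey'
t = text[0:5]  # -> t = 'honey'
text = text.upper()  # -> text = 'HONEY'
output = t + text[-1]  # -> output = 'honeyY'

Answer: 'honey'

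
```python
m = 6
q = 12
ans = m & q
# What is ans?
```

Answer: 4

Derivation:
Trace (tracking ans):
m = 6  # -> m = 6
q = 12  # -> q = 12
ans = m & q  # -> ans = 4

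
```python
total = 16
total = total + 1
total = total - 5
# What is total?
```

Answer: 12

Derivation:
Trace (tracking total):
total = 16  # -> total = 16
total = total + 1  # -> total = 17
total = total - 5  # -> total = 12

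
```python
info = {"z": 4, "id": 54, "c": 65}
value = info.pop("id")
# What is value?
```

Answer: 54

Derivation:
Trace (tracking value):
info = {'z': 4, 'id': 54, 'c': 65}  # -> info = {'z': 4, 'id': 54, 'c': 65}
value = info.pop('id')  # -> value = 54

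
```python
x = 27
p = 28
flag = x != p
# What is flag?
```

Answer: True

Derivation:
Trace (tracking flag):
x = 27  # -> x = 27
p = 28  # -> p = 28
flag = x != p  # -> flag = True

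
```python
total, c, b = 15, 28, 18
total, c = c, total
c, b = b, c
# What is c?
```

Trace (tracking c):
total, c, b = (15, 28, 18)  # -> total = 15, c = 28, b = 18
total, c = (c, total)  # -> total = 28, c = 15
c, b = (b, c)  # -> c = 18, b = 15

Answer: 18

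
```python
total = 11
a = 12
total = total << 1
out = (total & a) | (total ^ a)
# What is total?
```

Answer: 22

Derivation:
Trace (tracking total):
total = 11  # -> total = 11
a = 12  # -> a = 12
total = total << 1  # -> total = 22
out = total & a | total ^ a  # -> out = 30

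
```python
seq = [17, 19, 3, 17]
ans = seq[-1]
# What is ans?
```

Trace (tracking ans):
seq = [17, 19, 3, 17]  # -> seq = [17, 19, 3, 17]
ans = seq[-1]  # -> ans = 17

Answer: 17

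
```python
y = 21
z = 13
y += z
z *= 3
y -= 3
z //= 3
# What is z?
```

Trace (tracking z):
y = 21  # -> y = 21
z = 13  # -> z = 13
y += z  # -> y = 34
z *= 3  # -> z = 39
y -= 3  # -> y = 31
z //= 3  # -> z = 13

Answer: 13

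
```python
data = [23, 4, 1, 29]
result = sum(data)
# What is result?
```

Trace (tracking result):
data = [23, 4, 1, 29]  # -> data = [23, 4, 1, 29]
result = sum(data)  # -> result = 57

Answer: 57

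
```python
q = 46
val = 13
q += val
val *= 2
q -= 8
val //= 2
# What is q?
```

Trace (tracking q):
q = 46  # -> q = 46
val = 13  # -> val = 13
q += val  # -> q = 59
val *= 2  # -> val = 26
q -= 8  # -> q = 51
val //= 2  # -> val = 13

Answer: 51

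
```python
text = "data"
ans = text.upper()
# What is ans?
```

Trace (tracking ans):
text = 'data'  # -> text = 'data'
ans = text.upper()  # -> ans = 'DATA'

Answer: 'DATA'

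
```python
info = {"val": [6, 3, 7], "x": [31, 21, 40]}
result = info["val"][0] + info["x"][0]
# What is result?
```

Trace (tracking result):
info = {'val': [6, 3, 7], 'x': [31, 21, 40]}  # -> info = {'val': [6, 3, 7], 'x': [31, 21, 40]}
result = info['val'][0] + info['x'][0]  # -> result = 37

Answer: 37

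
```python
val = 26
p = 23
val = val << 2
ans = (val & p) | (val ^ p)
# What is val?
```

Trace (tracking val):
val = 26  # -> val = 26
p = 23  # -> p = 23
val = val << 2  # -> val = 104
ans = val & p | val ^ p  # -> ans = 127

Answer: 104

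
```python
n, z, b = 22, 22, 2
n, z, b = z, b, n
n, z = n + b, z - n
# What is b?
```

Trace (tracking b):
n, z, b = (22, 22, 2)  # -> n = 22, z = 22, b = 2
n, z, b = (z, b, n)  # -> n = 22, z = 2, b = 22
n, z = (n + b, z - n)  # -> n = 44, z = -20

Answer: 22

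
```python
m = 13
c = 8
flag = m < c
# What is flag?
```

Trace (tracking flag):
m = 13  # -> m = 13
c = 8  # -> c = 8
flag = m < c  # -> flag = False

Answer: False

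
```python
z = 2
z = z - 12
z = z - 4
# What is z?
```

Answer: -14

Derivation:
Trace (tracking z):
z = 2  # -> z = 2
z = z - 12  # -> z = -10
z = z - 4  # -> z = -14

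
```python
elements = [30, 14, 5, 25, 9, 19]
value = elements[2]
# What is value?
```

Answer: 5

Derivation:
Trace (tracking value):
elements = [30, 14, 5, 25, 9, 19]  # -> elements = [30, 14, 5, 25, 9, 19]
value = elements[2]  # -> value = 5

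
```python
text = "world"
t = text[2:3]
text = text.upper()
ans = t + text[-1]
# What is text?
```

Answer: 'WORLD'

Derivation:
Trace (tracking text):
text = 'world'  # -> text = 'world'
t = text[2:3]  # -> t = 'r'
text = text.upper()  # -> text = 'WORLD'
ans = t + text[-1]  # -> ans = 'rD'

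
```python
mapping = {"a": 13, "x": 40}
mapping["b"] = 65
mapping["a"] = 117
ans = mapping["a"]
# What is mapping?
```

Answer: {'a': 117, 'x': 40, 'b': 65}

Derivation:
Trace (tracking mapping):
mapping = {'a': 13, 'x': 40}  # -> mapping = {'a': 13, 'x': 40}
mapping['b'] = 65  # -> mapping = {'a': 13, 'x': 40, 'b': 65}
mapping['a'] = 117  # -> mapping = {'a': 117, 'x': 40, 'b': 65}
ans = mapping['a']  # -> ans = 117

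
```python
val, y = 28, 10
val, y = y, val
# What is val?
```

Answer: 10

Derivation:
Trace (tracking val):
val, y = (28, 10)  # -> val = 28, y = 10
val, y = (y, val)  # -> val = 10, y = 28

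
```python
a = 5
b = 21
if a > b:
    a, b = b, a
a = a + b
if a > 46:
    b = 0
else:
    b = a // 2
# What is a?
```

Answer: 26

Derivation:
Trace (tracking a):
a = 5  # -> a = 5
b = 21  # -> b = 21
if a > b:  # condition is False
a = a + b  # -> a = 26
if a > 46:  # condition is False
else:
    b = a // 2  # -> b = 13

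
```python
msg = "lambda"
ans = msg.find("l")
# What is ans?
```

Answer: 0

Derivation:
Trace (tracking ans):
msg = 'lambda'  # -> msg = 'lambda'
ans = msg.find('l')  # -> ans = 0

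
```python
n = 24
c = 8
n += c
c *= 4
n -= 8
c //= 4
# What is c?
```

Trace (tracking c):
n = 24  # -> n = 24
c = 8  # -> c = 8
n += c  # -> n = 32
c *= 4  # -> c = 32
n -= 8  # -> n = 24
c //= 4  # -> c = 8

Answer: 8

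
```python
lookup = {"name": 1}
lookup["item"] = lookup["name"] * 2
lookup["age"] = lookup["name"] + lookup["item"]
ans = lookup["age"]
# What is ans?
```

Trace (tracking ans):
lookup = {'name': 1}  # -> lookup = {'name': 1}
lookup['item'] = lookup['name'] * 2  # -> lookup = {'name': 1, 'item': 2}
lookup['age'] = lookup['name'] + lookup['item']  # -> lookup = {'name': 1, 'item': 2, 'age': 3}
ans = lookup['age']  # -> ans = 3

Answer: 3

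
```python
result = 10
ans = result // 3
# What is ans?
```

Answer: 3

Derivation:
Trace (tracking ans):
result = 10  # -> result = 10
ans = result // 3  # -> ans = 3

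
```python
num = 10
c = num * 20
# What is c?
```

Trace (tracking c):
num = 10  # -> num = 10
c = num * 20  # -> c = 200

Answer: 200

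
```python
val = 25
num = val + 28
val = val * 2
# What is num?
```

Answer: 53

Derivation:
Trace (tracking num):
val = 25  # -> val = 25
num = val + 28  # -> num = 53
val = val * 2  # -> val = 50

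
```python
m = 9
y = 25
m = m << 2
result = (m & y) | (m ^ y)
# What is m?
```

Answer: 36

Derivation:
Trace (tracking m):
m = 9  # -> m = 9
y = 25  # -> y = 25
m = m << 2  # -> m = 36
result = m & y | m ^ y  # -> result = 61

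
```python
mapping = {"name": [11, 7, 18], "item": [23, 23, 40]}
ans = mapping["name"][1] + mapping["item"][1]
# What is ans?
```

Trace (tracking ans):
mapping = {'name': [11, 7, 18], 'item': [23, 23, 40]}  # -> mapping = {'name': [11, 7, 18], 'item': [23, 23, 40]}
ans = mapping['name'][1] + mapping['item'][1]  # -> ans = 30

Answer: 30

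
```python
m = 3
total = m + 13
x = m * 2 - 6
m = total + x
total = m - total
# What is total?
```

Trace (tracking total):
m = 3  # -> m = 3
total = m + 13  # -> total = 16
x = m * 2 - 6  # -> x = 0
m = total + x  # -> m = 16
total = m - total  # -> total = 0

Answer: 0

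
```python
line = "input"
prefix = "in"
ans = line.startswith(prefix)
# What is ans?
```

Answer: True

Derivation:
Trace (tracking ans):
line = 'input'  # -> line = 'input'
prefix = 'in'  # -> prefix = 'in'
ans = line.startswith(prefix)  # -> ans = True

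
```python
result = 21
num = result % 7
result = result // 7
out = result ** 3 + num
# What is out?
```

Answer: 27

Derivation:
Trace (tracking out):
result = 21  # -> result = 21
num = result % 7  # -> num = 0
result = result // 7  # -> result = 3
out = result ** 3 + num  # -> out = 27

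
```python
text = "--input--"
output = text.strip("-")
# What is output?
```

Answer: 'input'

Derivation:
Trace (tracking output):
text = '--input--'  # -> text = '--input--'
output = text.strip('-')  # -> output = 'input'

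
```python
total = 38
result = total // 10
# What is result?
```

Answer: 3

Derivation:
Trace (tracking result):
total = 38  # -> total = 38
result = total // 10  # -> result = 3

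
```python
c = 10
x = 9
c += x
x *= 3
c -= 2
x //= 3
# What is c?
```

Answer: 17

Derivation:
Trace (tracking c):
c = 10  # -> c = 10
x = 9  # -> x = 9
c += x  # -> c = 19
x *= 3  # -> x = 27
c -= 2  # -> c = 17
x //= 3  # -> x = 9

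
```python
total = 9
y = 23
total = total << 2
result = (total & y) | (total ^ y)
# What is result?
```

Answer: 55

Derivation:
Trace (tracking result):
total = 9  # -> total = 9
y = 23  # -> y = 23
total = total << 2  # -> total = 36
result = total & y | total ^ y  # -> result = 55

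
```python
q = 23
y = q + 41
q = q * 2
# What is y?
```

Trace (tracking y):
q = 23  # -> q = 23
y = q + 41  # -> y = 64
q = q * 2  # -> q = 46

Answer: 64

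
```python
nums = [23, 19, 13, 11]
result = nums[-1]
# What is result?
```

Trace (tracking result):
nums = [23, 19, 13, 11]  # -> nums = [23, 19, 13, 11]
result = nums[-1]  # -> result = 11

Answer: 11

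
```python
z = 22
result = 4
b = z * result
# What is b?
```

Trace (tracking b):
z = 22  # -> z = 22
result = 4  # -> result = 4
b = z * result  # -> b = 88

Answer: 88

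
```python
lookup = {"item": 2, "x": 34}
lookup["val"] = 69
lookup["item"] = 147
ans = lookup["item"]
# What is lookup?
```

Trace (tracking lookup):
lookup = {'item': 2, 'x': 34}  # -> lookup = {'item': 2, 'x': 34}
lookup['val'] = 69  # -> lookup = {'item': 2, 'x': 34, 'val': 69}
lookup['item'] = 147  # -> lookup = {'item': 147, 'x': 34, 'val': 69}
ans = lookup['item']  # -> ans = 147

Answer: {'item': 147, 'x': 34, 'val': 69}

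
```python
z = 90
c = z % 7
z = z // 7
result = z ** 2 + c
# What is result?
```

Trace (tracking result):
z = 90  # -> z = 90
c = z % 7  # -> c = 6
z = z // 7  # -> z = 12
result = z ** 2 + c  # -> result = 150

Answer: 150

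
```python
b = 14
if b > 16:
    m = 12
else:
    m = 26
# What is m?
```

Answer: 26

Derivation:
Trace (tracking m):
b = 14  # -> b = 14
if b > 16:  # condition is False
else:
    m = 26  # -> m = 26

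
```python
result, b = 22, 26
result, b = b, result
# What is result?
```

Trace (tracking result):
result, b = (22, 26)  # -> result = 22, b = 26
result, b = (b, result)  # -> result = 26, b = 22

Answer: 26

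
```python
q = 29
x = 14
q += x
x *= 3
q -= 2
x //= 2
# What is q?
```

Answer: 41

Derivation:
Trace (tracking q):
q = 29  # -> q = 29
x = 14  # -> x = 14
q += x  # -> q = 43
x *= 3  # -> x = 42
q -= 2  # -> q = 41
x //= 2  # -> x = 21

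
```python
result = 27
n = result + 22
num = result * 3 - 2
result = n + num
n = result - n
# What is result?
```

Answer: 128

Derivation:
Trace (tracking result):
result = 27  # -> result = 27
n = result + 22  # -> n = 49
num = result * 3 - 2  # -> num = 79
result = n + num  # -> result = 128
n = result - n  # -> n = 79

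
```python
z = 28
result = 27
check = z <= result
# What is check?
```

Answer: False

Derivation:
Trace (tracking check):
z = 28  # -> z = 28
result = 27  # -> result = 27
check = z <= result  # -> check = False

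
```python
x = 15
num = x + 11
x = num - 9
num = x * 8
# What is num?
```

Trace (tracking num):
x = 15  # -> x = 15
num = x + 11  # -> num = 26
x = num - 9  # -> x = 17
num = x * 8  # -> num = 136

Answer: 136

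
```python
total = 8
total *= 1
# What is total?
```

Answer: 8

Derivation:
Trace (tracking total):
total = 8  # -> total = 8
total *= 1  # -> total = 8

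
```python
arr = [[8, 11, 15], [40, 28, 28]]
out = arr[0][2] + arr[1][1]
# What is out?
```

Trace (tracking out):
arr = [[8, 11, 15], [40, 28, 28]]  # -> arr = [[8, 11, 15], [40, 28, 28]]
out = arr[0][2] + arr[1][1]  # -> out = 43

Answer: 43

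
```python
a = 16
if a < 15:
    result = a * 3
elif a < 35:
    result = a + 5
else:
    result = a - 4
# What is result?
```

Trace (tracking result):
a = 16  # -> a = 16
if a < 15:  # condition is False
elif a < 35:  # condition is True
    result = a + 5  # -> result = 21

Answer: 21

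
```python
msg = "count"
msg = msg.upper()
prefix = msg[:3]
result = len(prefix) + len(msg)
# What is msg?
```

Answer: 'COUNT'

Derivation:
Trace (tracking msg):
msg = 'count'  # -> msg = 'count'
msg = msg.upper()  # -> msg = 'COUNT'
prefix = msg[:3]  # -> prefix = 'COU'
result = len(prefix) + len(msg)  # -> result = 8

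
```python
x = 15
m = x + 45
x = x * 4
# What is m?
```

Answer: 60

Derivation:
Trace (tracking m):
x = 15  # -> x = 15
m = x + 45  # -> m = 60
x = x * 4  # -> x = 60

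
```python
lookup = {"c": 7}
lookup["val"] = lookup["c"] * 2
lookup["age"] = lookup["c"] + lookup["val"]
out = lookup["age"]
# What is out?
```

Trace (tracking out):
lookup = {'c': 7}  # -> lookup = {'c': 7}
lookup['val'] = lookup['c'] * 2  # -> lookup = {'c': 7, 'val': 14}
lookup['age'] = lookup['c'] + lookup['val']  # -> lookup = {'c': 7, 'val': 14, 'age': 21}
out = lookup['age']  # -> out = 21

Answer: 21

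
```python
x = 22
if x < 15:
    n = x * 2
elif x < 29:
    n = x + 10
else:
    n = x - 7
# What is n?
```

Answer: 32

Derivation:
Trace (tracking n):
x = 22  # -> x = 22
if x < 15:  # condition is False
elif x < 29:  # condition is True
    n = x + 10  # -> n = 32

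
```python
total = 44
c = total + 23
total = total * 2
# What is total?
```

Answer: 88

Derivation:
Trace (tracking total):
total = 44  # -> total = 44
c = total + 23  # -> c = 67
total = total * 2  # -> total = 88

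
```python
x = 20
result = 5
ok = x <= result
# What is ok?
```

Trace (tracking ok):
x = 20  # -> x = 20
result = 5  # -> result = 5
ok = x <= result  # -> ok = False

Answer: False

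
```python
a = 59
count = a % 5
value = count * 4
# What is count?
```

Trace (tracking count):
a = 59  # -> a = 59
count = a % 5  # -> count = 4
value = count * 4  # -> value = 16

Answer: 4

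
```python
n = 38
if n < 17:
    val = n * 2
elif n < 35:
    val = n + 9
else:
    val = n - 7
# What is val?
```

Trace (tracking val):
n = 38  # -> n = 38
if n < 17:  # condition is False
elif n < 35:  # condition is False
else:
    val = n - 7  # -> val = 31

Answer: 31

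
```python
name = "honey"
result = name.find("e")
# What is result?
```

Answer: 3

Derivation:
Trace (tracking result):
name = 'honey'  # -> name = 'honey'
result = name.find('e')  # -> result = 3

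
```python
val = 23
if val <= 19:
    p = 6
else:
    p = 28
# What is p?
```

Answer: 28

Derivation:
Trace (tracking p):
val = 23  # -> val = 23
if val <= 19:  # condition is False
else:
    p = 28  # -> p = 28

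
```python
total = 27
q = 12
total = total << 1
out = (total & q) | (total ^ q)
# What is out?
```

Answer: 62

Derivation:
Trace (tracking out):
total = 27  # -> total = 27
q = 12  # -> q = 12
total = total << 1  # -> total = 54
out = total & q | total ^ q  # -> out = 62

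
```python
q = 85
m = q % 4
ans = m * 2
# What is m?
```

Answer: 1

Derivation:
Trace (tracking m):
q = 85  # -> q = 85
m = q % 4  # -> m = 1
ans = m * 2  # -> ans = 2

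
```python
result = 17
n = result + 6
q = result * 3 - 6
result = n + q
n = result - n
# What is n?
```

Trace (tracking n):
result = 17  # -> result = 17
n = result + 6  # -> n = 23
q = result * 3 - 6  # -> q = 45
result = n + q  # -> result = 68
n = result - n  # -> n = 45

Answer: 45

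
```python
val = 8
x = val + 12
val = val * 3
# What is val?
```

Trace (tracking val):
val = 8  # -> val = 8
x = val + 12  # -> x = 20
val = val * 3  # -> val = 24

Answer: 24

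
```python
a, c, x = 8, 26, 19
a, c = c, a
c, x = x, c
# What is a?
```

Trace (tracking a):
a, c, x = (8, 26, 19)  # -> a = 8, c = 26, x = 19
a, c = (c, a)  # -> a = 26, c = 8
c, x = (x, c)  # -> c = 19, x = 8

Answer: 26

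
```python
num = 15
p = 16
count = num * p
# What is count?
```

Trace (tracking count):
num = 15  # -> num = 15
p = 16  # -> p = 16
count = num * p  # -> count = 240

Answer: 240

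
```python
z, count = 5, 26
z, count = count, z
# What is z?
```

Answer: 26

Derivation:
Trace (tracking z):
z, count = (5, 26)  # -> z = 5, count = 26
z, count = (count, z)  # -> z = 26, count = 5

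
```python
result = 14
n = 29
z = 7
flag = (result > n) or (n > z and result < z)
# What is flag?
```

Trace (tracking flag):
result = 14  # -> result = 14
n = 29  # -> n = 29
z = 7  # -> z = 7
flag = result > n or (n > z and result < z)  # -> flag = False

Answer: False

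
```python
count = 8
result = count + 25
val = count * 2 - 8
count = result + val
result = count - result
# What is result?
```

Trace (tracking result):
count = 8  # -> count = 8
result = count + 25  # -> result = 33
val = count * 2 - 8  # -> val = 8
count = result + val  # -> count = 41
result = count - result  # -> result = 8

Answer: 8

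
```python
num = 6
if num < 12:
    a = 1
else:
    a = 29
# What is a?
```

Trace (tracking a):
num = 6  # -> num = 6
if num < 12:  # condition is True
    a = 1  # -> a = 1

Answer: 1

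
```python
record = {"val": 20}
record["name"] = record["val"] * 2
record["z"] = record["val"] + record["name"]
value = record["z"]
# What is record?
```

Trace (tracking record):
record = {'val': 20}  # -> record = {'val': 20}
record['name'] = record['val'] * 2  # -> record = {'val': 20, 'name': 40}
record['z'] = record['val'] + record['name']  # -> record = {'val': 20, 'name': 40, 'z': 60}
value = record['z']  # -> value = 60

Answer: {'val': 20, 'name': 40, 'z': 60}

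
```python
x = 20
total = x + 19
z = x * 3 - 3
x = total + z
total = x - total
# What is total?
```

Answer: 57

Derivation:
Trace (tracking total):
x = 20  # -> x = 20
total = x + 19  # -> total = 39
z = x * 3 - 3  # -> z = 57
x = total + z  # -> x = 96
total = x - total  # -> total = 57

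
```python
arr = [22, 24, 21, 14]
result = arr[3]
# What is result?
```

Answer: 14

Derivation:
Trace (tracking result):
arr = [22, 24, 21, 14]  # -> arr = [22, 24, 21, 14]
result = arr[3]  # -> result = 14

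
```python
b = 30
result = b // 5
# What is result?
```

Trace (tracking result):
b = 30  # -> b = 30
result = b // 5  # -> result = 6

Answer: 6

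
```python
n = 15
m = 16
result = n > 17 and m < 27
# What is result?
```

Trace (tracking result):
n = 15  # -> n = 15
m = 16  # -> m = 16
result = n > 17 and m < 27  # -> result = False

Answer: False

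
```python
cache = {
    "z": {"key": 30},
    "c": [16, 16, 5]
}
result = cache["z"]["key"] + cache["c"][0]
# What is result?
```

Trace (tracking result):
cache = {'z': {'key': 30}, 'c': [16, 16, 5]}  # -> cache = {'z': {'key': 30}, 'c': [16, 16, 5]}
result = cache['z']['key'] + cache['c'][0]  # -> result = 46

Answer: 46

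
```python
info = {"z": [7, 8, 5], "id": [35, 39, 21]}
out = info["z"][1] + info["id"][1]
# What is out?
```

Answer: 47

Derivation:
Trace (tracking out):
info = {'z': [7, 8, 5], 'id': [35, 39, 21]}  # -> info = {'z': [7, 8, 5], 'id': [35, 39, 21]}
out = info['z'][1] + info['id'][1]  # -> out = 47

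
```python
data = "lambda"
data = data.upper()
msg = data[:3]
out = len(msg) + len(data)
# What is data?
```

Trace (tracking data):
data = 'lambda'  # -> data = 'lambda'
data = data.upper()  # -> data = 'LAMBDA'
msg = data[:3]  # -> msg = 'LAM'
out = len(msg) + len(data)  # -> out = 9

Answer: 'LAMBDA'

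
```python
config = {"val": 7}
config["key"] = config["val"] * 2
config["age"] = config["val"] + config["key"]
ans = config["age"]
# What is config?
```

Answer: {'val': 7, 'key': 14, 'age': 21}

Derivation:
Trace (tracking config):
config = {'val': 7}  # -> config = {'val': 7}
config['key'] = config['val'] * 2  # -> config = {'val': 7, 'key': 14}
config['age'] = config['val'] + config['key']  # -> config = {'val': 7, 'key': 14, 'age': 21}
ans = config['age']  # -> ans = 21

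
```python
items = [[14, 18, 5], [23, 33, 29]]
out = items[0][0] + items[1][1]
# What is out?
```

Answer: 47

Derivation:
Trace (tracking out):
items = [[14, 18, 5], [23, 33, 29]]  # -> items = [[14, 18, 5], [23, 33, 29]]
out = items[0][0] + items[1][1]  # -> out = 47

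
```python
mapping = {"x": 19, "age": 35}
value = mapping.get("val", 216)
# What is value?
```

Answer: 216

Derivation:
Trace (tracking value):
mapping = {'x': 19, 'age': 35}  # -> mapping = {'x': 19, 'age': 35}
value = mapping.get('val', 216)  # -> value = 216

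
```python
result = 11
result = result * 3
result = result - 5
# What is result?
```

Answer: 28

Derivation:
Trace (tracking result):
result = 11  # -> result = 11
result = result * 3  # -> result = 33
result = result - 5  # -> result = 28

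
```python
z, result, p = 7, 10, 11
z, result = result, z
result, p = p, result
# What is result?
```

Trace (tracking result):
z, result, p = (7, 10, 11)  # -> z = 7, result = 10, p = 11
z, result = (result, z)  # -> z = 10, result = 7
result, p = (p, result)  # -> result = 11, p = 7

Answer: 11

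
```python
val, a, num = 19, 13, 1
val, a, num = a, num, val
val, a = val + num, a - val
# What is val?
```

Trace (tracking val):
val, a, num = (19, 13, 1)  # -> val = 19, a = 13, num = 1
val, a, num = (a, num, val)  # -> val = 13, a = 1, num = 19
val, a = (val + num, a - val)  # -> val = 32, a = -12

Answer: 32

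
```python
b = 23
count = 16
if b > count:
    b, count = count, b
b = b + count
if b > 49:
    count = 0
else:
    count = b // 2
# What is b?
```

Answer: 39

Derivation:
Trace (tracking b):
b = 23  # -> b = 23
count = 16  # -> count = 16
if b > count:  # condition is True
    b, count = (count, b)  # -> b = 16, count = 23
b = b + count  # -> b = 39
if b > 49:  # condition is False
else:
    count = b // 2  # -> count = 19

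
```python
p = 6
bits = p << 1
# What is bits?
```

Trace (tracking bits):
p = 6  # -> p = 6
bits = p << 1  # -> bits = 12

Answer: 12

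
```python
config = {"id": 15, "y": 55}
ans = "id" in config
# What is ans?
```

Answer: True

Derivation:
Trace (tracking ans):
config = {'id': 15, 'y': 55}  # -> config = {'id': 15, 'y': 55}
ans = 'id' in config  # -> ans = True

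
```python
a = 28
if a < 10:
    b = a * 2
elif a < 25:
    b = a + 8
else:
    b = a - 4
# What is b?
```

Answer: 24

Derivation:
Trace (tracking b):
a = 28  # -> a = 28
if a < 10:  # condition is False
elif a < 25:  # condition is False
else:
    b = a - 4  # -> b = 24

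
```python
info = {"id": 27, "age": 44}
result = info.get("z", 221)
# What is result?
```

Trace (tracking result):
info = {'id': 27, 'age': 44}  # -> info = {'id': 27, 'age': 44}
result = info.get('z', 221)  # -> result = 221

Answer: 221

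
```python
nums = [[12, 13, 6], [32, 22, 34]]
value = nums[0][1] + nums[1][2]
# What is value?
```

Answer: 47

Derivation:
Trace (tracking value):
nums = [[12, 13, 6], [32, 22, 34]]  # -> nums = [[12, 13, 6], [32, 22, 34]]
value = nums[0][1] + nums[1][2]  # -> value = 47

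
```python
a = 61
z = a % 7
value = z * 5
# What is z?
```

Answer: 5

Derivation:
Trace (tracking z):
a = 61  # -> a = 61
z = a % 7  # -> z = 5
value = z * 5  # -> value = 25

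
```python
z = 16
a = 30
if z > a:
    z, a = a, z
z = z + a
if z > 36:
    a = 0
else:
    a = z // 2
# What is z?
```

Answer: 46

Derivation:
Trace (tracking z):
z = 16  # -> z = 16
a = 30  # -> a = 30
if z > a:  # condition is False
z = z + a  # -> z = 46
if z > 36:  # condition is True
    a = 0  # -> a = 0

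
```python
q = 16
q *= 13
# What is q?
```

Trace (tracking q):
q = 16  # -> q = 16
q *= 13  # -> q = 208

Answer: 208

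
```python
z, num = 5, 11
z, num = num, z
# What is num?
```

Answer: 5

Derivation:
Trace (tracking num):
z, num = (5, 11)  # -> z = 5, num = 11
z, num = (num, z)  # -> z = 11, num = 5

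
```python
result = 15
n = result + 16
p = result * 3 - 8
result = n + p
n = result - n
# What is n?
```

Trace (tracking n):
result = 15  # -> result = 15
n = result + 16  # -> n = 31
p = result * 3 - 8  # -> p = 37
result = n + p  # -> result = 68
n = result - n  # -> n = 37

Answer: 37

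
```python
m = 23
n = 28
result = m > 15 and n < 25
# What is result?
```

Answer: False

Derivation:
Trace (tracking result):
m = 23  # -> m = 23
n = 28  # -> n = 28
result = m > 15 and n < 25  # -> result = False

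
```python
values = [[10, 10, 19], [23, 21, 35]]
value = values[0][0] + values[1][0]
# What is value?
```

Trace (tracking value):
values = [[10, 10, 19], [23, 21, 35]]  # -> values = [[10, 10, 19], [23, 21, 35]]
value = values[0][0] + values[1][0]  # -> value = 33

Answer: 33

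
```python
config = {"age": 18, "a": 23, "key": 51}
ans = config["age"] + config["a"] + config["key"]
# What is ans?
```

Answer: 92

Derivation:
Trace (tracking ans):
config = {'age': 18, 'a': 23, 'key': 51}  # -> config = {'age': 18, 'a': 23, 'key': 51}
ans = config['age'] + config['a'] + config['key']  # -> ans = 92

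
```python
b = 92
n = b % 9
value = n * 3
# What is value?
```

Answer: 6

Derivation:
Trace (tracking value):
b = 92  # -> b = 92
n = b % 9  # -> n = 2
value = n * 3  # -> value = 6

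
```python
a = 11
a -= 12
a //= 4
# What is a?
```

Answer: -1

Derivation:
Trace (tracking a):
a = 11  # -> a = 11
a -= 12  # -> a = -1
a //= 4  # -> a = -1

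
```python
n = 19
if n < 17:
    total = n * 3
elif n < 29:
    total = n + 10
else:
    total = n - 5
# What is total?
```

Answer: 29

Derivation:
Trace (tracking total):
n = 19  # -> n = 19
if n < 17:  # condition is False
elif n < 29:  # condition is True
    total = n + 10  # -> total = 29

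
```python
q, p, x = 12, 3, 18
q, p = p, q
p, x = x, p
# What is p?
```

Answer: 18

Derivation:
Trace (tracking p):
q, p, x = (12, 3, 18)  # -> q = 12, p = 3, x = 18
q, p = (p, q)  # -> q = 3, p = 12
p, x = (x, p)  # -> p = 18, x = 12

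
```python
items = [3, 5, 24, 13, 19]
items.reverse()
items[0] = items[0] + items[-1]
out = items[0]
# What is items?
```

Trace (tracking items):
items = [3, 5, 24, 13, 19]  # -> items = [3, 5, 24, 13, 19]
items.reverse()  # -> items = [19, 13, 24, 5, 3]
items[0] = items[0] + items[-1]  # -> items = [22, 13, 24, 5, 3]
out = items[0]  # -> out = 22

Answer: [22, 13, 24, 5, 3]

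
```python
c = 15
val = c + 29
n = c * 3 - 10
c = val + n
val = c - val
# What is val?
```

Trace (tracking val):
c = 15  # -> c = 15
val = c + 29  # -> val = 44
n = c * 3 - 10  # -> n = 35
c = val + n  # -> c = 79
val = c - val  # -> val = 35

Answer: 35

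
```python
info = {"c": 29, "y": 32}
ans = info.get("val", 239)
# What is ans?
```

Trace (tracking ans):
info = {'c': 29, 'y': 32}  # -> info = {'c': 29, 'y': 32}
ans = info.get('val', 239)  # -> ans = 239

Answer: 239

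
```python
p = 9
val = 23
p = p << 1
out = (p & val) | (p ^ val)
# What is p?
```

Trace (tracking p):
p = 9  # -> p = 9
val = 23  # -> val = 23
p = p << 1  # -> p = 18
out = p & val | p ^ val  # -> out = 23

Answer: 18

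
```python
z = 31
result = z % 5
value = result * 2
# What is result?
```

Answer: 1

Derivation:
Trace (tracking result):
z = 31  # -> z = 31
result = z % 5  # -> result = 1
value = result * 2  # -> value = 2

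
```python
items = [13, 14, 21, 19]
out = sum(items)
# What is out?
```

Trace (tracking out):
items = [13, 14, 21, 19]  # -> items = [13, 14, 21, 19]
out = sum(items)  # -> out = 67

Answer: 67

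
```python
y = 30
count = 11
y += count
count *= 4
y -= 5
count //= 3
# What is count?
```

Answer: 14

Derivation:
Trace (tracking count):
y = 30  # -> y = 30
count = 11  # -> count = 11
y += count  # -> y = 41
count *= 4  # -> count = 44
y -= 5  # -> y = 36
count //= 3  # -> count = 14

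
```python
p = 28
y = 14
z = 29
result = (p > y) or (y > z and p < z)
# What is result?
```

Answer: True

Derivation:
Trace (tracking result):
p = 28  # -> p = 28
y = 14  # -> y = 14
z = 29  # -> z = 29
result = p > y or (y > z and p < z)  # -> result = True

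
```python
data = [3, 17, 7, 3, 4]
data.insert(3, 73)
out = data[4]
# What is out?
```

Trace (tracking out):
data = [3, 17, 7, 3, 4]  # -> data = [3, 17, 7, 3, 4]
data.insert(3, 73)  # -> data = [3, 17, 7, 73, 3, 4]
out = data[4]  # -> out = 3

Answer: 3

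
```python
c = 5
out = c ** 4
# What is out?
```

Trace (tracking out):
c = 5  # -> c = 5
out = c ** 4  # -> out = 625

Answer: 625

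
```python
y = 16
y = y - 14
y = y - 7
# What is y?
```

Answer: -5

Derivation:
Trace (tracking y):
y = 16  # -> y = 16
y = y - 14  # -> y = 2
y = y - 7  # -> y = -5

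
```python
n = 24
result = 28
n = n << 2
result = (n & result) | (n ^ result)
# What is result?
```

Trace (tracking result):
n = 24  # -> n = 24
result = 28  # -> result = 28
n = n << 2  # -> n = 96
result = n & result | n ^ result  # -> result = 124

Answer: 124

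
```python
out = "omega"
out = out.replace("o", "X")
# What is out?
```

Answer: 'Xmega'

Derivation:
Trace (tracking out):
out = 'omega'  # -> out = 'omega'
out = out.replace('o', 'X')  # -> out = 'Xmega'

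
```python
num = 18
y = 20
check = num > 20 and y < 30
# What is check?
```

Answer: False

Derivation:
Trace (tracking check):
num = 18  # -> num = 18
y = 20  # -> y = 20
check = num > 20 and y < 30  # -> check = False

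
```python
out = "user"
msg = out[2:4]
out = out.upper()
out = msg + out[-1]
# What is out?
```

Trace (tracking out):
out = 'user'  # -> out = 'user'
msg = out[2:4]  # -> msg = 'er'
out = out.upper()  # -> out = 'USER'
out = msg + out[-1]  # -> out = 'erR'

Answer: 'erR'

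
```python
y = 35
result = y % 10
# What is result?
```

Answer: 5

Derivation:
Trace (tracking result):
y = 35  # -> y = 35
result = y % 10  # -> result = 5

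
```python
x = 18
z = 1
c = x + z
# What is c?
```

Trace (tracking c):
x = 18  # -> x = 18
z = 1  # -> z = 1
c = x + z  # -> c = 19

Answer: 19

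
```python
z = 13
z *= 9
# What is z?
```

Trace (tracking z):
z = 13  # -> z = 13
z *= 9  # -> z = 117

Answer: 117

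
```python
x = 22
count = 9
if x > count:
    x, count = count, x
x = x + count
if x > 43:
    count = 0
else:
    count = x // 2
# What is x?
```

Answer: 31

Derivation:
Trace (tracking x):
x = 22  # -> x = 22
count = 9  # -> count = 9
if x > count:  # condition is True
    x, count = (count, x)  # -> x = 9, count = 22
x = x + count  # -> x = 31
if x > 43:  # condition is False
else:
    count = x // 2  # -> count = 15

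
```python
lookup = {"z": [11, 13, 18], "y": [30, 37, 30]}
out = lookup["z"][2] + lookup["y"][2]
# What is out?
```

Trace (tracking out):
lookup = {'z': [11, 13, 18], 'y': [30, 37, 30]}  # -> lookup = {'z': [11, 13, 18], 'y': [30, 37, 30]}
out = lookup['z'][2] + lookup['y'][2]  # -> out = 48

Answer: 48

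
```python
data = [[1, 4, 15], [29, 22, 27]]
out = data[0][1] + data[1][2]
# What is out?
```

Answer: 31

Derivation:
Trace (tracking out):
data = [[1, 4, 15], [29, 22, 27]]  # -> data = [[1, 4, 15], [29, 22, 27]]
out = data[0][1] + data[1][2]  # -> out = 31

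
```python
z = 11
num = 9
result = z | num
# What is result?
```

Answer: 11

Derivation:
Trace (tracking result):
z = 11  # -> z = 11
num = 9  # -> num = 9
result = z | num  # -> result = 11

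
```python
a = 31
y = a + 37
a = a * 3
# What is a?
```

Answer: 93

Derivation:
Trace (tracking a):
a = 31  # -> a = 31
y = a + 37  # -> y = 68
a = a * 3  # -> a = 93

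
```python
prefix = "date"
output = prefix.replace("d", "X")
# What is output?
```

Answer: 'Xate'

Derivation:
Trace (tracking output):
prefix = 'date'  # -> prefix = 'date'
output = prefix.replace('d', 'X')  # -> output = 'Xate'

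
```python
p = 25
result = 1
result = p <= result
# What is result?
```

Trace (tracking result):
p = 25  # -> p = 25
result = 1  # -> result = 1
result = p <= result  # -> result = False

Answer: False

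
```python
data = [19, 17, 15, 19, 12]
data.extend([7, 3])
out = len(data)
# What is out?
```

Answer: 7

Derivation:
Trace (tracking out):
data = [19, 17, 15, 19, 12]  # -> data = [19, 17, 15, 19, 12]
data.extend([7, 3])  # -> data = [19, 17, 15, 19, 12, 7, 3]
out = len(data)  # -> out = 7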